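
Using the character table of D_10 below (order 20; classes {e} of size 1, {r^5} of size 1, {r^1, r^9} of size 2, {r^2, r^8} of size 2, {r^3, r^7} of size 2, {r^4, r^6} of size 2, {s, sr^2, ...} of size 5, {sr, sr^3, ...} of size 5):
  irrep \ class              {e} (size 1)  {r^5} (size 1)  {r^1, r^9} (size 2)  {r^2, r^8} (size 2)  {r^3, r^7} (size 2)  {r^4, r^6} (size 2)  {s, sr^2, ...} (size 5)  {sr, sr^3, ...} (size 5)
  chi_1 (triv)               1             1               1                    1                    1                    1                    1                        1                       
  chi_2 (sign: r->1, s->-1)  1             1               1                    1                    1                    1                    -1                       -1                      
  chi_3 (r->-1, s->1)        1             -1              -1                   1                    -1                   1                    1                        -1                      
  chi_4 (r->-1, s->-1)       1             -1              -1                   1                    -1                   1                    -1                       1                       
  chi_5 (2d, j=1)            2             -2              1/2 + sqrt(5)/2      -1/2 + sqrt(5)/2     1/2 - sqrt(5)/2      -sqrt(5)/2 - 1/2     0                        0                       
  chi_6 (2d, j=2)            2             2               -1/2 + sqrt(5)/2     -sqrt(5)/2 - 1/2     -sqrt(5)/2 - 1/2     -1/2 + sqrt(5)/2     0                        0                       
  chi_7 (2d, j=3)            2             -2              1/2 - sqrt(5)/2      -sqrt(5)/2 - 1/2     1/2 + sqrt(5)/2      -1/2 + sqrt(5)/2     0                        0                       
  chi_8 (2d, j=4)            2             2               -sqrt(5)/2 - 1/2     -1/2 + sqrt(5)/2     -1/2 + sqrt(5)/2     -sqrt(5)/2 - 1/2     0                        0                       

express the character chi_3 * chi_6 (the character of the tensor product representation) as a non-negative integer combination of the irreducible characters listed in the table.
chi_3 tensor chi_6 = chi_7 (all other irreducibles have multiplicity 0).

The character of a tensor product is the pointwise product (chi_3 * chi_6)(C) = chi_3(C) * chi_6(C):
  {e}: (1)*(2), {r^5}: (-1)*(2), {r^1, r^9}: (-1)*(-1/2 + sqrt(5)/2), {r^2, r^8}: (1)*(-sqrt(5)/2 - 1/2), {r^3, r^7}: (-1)*(-sqrt(5)/2 - 1/2), {r^4, r^6}: (1)*(-1/2 + sqrt(5)/2), {s, sr^2, ...}: (1)*(0), {sr, sr^3, ...}: (-1)*(0)
so (chi_3 * chi_6) takes values
  {e} -> 2, {r^5} -> -2, {r^1, r^9} -> 1/2 - sqrt(5)/2, {r^2, r^8} -> -sqrt(5)/2 - 1/2, {r^3, r^7} -> 1/2 + sqrt(5)/2, {r^4, r^6} -> -1/2 + sqrt(5)/2, {s, sr^2, ...} -> 0, {sr, sr^3, ...} -> 0.
Now take the inner product of this character with each irreducible chi from the table, <chi_3*chi_6, chi> = (1/20) sum_C |C| (chi_3*chi_6)(C) conj(chi(C)):
  <chi_3*chi_6, chi_1> = (1/20)[1*(2)*conj(1) + 1*(-2)*conj(1) + 2*(1/2 - sqrt(5)/2)*conj(1) + 2*(-sqrt(5)/2 - 1/2)*conj(1) + 2*(1/2 + sqrt(5)/2)*conj(1) + 2*(-1/2 + sqrt(5)/2)*conj(1) + 5*(0)*conj(1) + 5*(0)*conj(1)]
      = (1/20)[(2) + (-2) + (1 - sqrt(5)) + (-sqrt(5) - 1) + (1 + sqrt(5)) + (-1 + sqrt(5)) + (0) + (0)] = 0/20 = 0
  <chi_3*chi_6, chi_2> = (1/20)[1*(2)*conj(1) + 1*(-2)*conj(1) + 2*(1/2 - sqrt(5)/2)*conj(1) + 2*(-sqrt(5)/2 - 1/2)*conj(1) + 2*(1/2 + sqrt(5)/2)*conj(1) + 2*(-1/2 + sqrt(5)/2)*conj(1) + 5*(0)*conj(-1) + 5*(0)*conj(-1)]
      = (1/20)[(2) + (-2) + (1 - sqrt(5)) + (-sqrt(5) - 1) + (1 + sqrt(5)) + (-1 + sqrt(5)) + (0) + (0)] = 0/20 = 0
  <chi_3*chi_6, chi_3> = (1/20)[1*(2)*conj(1) + 1*(-2)*conj(-1) + 2*(1/2 - sqrt(5)/2)*conj(-1) + 2*(-sqrt(5)/2 - 1/2)*conj(1) + 2*(1/2 + sqrt(5)/2)*conj(-1) + 2*(-1/2 + sqrt(5)/2)*conj(1) + 5*(0)*conj(1) + 5*(0)*conj(-1)]
      = (1/20)[(2) + (2) + (-1 + sqrt(5)) + (-sqrt(5) - 1) + (-sqrt(5) - 1) + (-1 + sqrt(5)) + (0) + (0)] = 0/20 = 0
  <chi_3*chi_6, chi_4> = (1/20)[1*(2)*conj(1) + 1*(-2)*conj(-1) + 2*(1/2 - sqrt(5)/2)*conj(-1) + 2*(-sqrt(5)/2 - 1/2)*conj(1) + 2*(1/2 + sqrt(5)/2)*conj(-1) + 2*(-1/2 + sqrt(5)/2)*conj(1) + 5*(0)*conj(-1) + 5*(0)*conj(1)]
      = (1/20)[(2) + (2) + (-1 + sqrt(5)) + (-sqrt(5) - 1) + (-sqrt(5) - 1) + (-1 + sqrt(5)) + (0) + (0)] = 0/20 = 0
  <chi_3*chi_6, chi_5> = (1/20)[1*(2)*conj(2) + 1*(-2)*conj(-2) + 2*(1/2 - sqrt(5)/2)*conj(1/2 + sqrt(5)/2) + 2*(-sqrt(5)/2 - 1/2)*conj(-1/2 + sqrt(5)/2) + 2*(1/2 + sqrt(5)/2)*conj(1/2 - sqrt(5)/2) + 2*(-1/2 + sqrt(5)/2)*conj(-sqrt(5)/2 - 1/2) + 5*(0)*conj(0) + 5*(0)*conj(0)]
      = (1/20)[(4) + (4) + (-2) + (-2) + (-2) + (-2) + (0) + (0)] = 0/20 = 0
  <chi_3*chi_6, chi_6> = (1/20)[1*(2)*conj(2) + 1*(-2)*conj(2) + 2*(1/2 - sqrt(5)/2)*conj(-1/2 + sqrt(5)/2) + 2*(-sqrt(5)/2 - 1/2)*conj(-sqrt(5)/2 - 1/2) + 2*(1/2 + sqrt(5)/2)*conj(-sqrt(5)/2 - 1/2) + 2*(-1/2 + sqrt(5)/2)*conj(-1/2 + sqrt(5)/2) + 5*(0)*conj(0) + 5*(0)*conj(0)]
      = (1/20)[(4) + (-4) + (-3 + sqrt(5)) + (sqrt(5) + 3) + (-3 - sqrt(5)) + (3 - sqrt(5)) + (0) + (0)] = 0/20 = 0
  <chi_3*chi_6, chi_7> = (1/20)[1*(2)*conj(2) + 1*(-2)*conj(-2) + 2*(1/2 - sqrt(5)/2)*conj(1/2 - sqrt(5)/2) + 2*(-sqrt(5)/2 - 1/2)*conj(-sqrt(5)/2 - 1/2) + 2*(1/2 + sqrt(5)/2)*conj(1/2 + sqrt(5)/2) + 2*(-1/2 + sqrt(5)/2)*conj(-1/2 + sqrt(5)/2) + 5*(0)*conj(0) + 5*(0)*conj(0)]
      = (1/20)[(4) + (4) + (3 - sqrt(5)) + (sqrt(5) + 3) + (sqrt(5) + 3) + (3 - sqrt(5)) + (0) + (0)] = 20/20 = 1
  <chi_3*chi_6, chi_8> = (1/20)[1*(2)*conj(2) + 1*(-2)*conj(2) + 2*(1/2 - sqrt(5)/2)*conj(-sqrt(5)/2 - 1/2) + 2*(-sqrt(5)/2 - 1/2)*conj(-1/2 + sqrt(5)/2) + 2*(1/2 + sqrt(5)/2)*conj(-1/2 + sqrt(5)/2) + 2*(-1/2 + sqrt(5)/2)*conj(-sqrt(5)/2 - 1/2) + 5*(0)*conj(0) + 5*(0)*conj(0)]
      = (1/20)[(4) + (-4) + (2) + (-2) + (2) + (-2) + (0) + (0)] = 0/20 = 0
Hence the multiplicities are chi_7: 1. Dimension check: dim(chi_3)*dim(chi_6) = 1*2 = 2 and sum (mult * dim) = 1*2 = 2.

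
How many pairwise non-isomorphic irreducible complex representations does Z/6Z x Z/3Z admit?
18

Explanation: The number of irreducible complex representations of a finite group equals its number of conjugacy classes. Z/6Z x Z/3Z is abelian of order 18, so every element is its own conjugacy class: 18 classes, so Z/6Z x Z/3Z (order 18) has exactly 18 irreducible complex representations.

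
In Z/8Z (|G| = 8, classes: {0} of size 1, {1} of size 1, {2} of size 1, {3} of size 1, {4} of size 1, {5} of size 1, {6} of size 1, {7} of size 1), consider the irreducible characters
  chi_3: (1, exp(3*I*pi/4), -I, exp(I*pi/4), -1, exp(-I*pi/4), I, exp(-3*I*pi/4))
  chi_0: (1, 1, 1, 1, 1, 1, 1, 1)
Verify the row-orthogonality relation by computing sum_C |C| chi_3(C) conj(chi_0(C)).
Sum = 0; so <chi_3, chi_0> = 0 (distinct irreducibles are orthogonal).

Working: Compute term by term over conjugacy classes (|C| * chi_3(C) * conj(chi_0(C))):
  1*(1)*conj(1) + 1*(exp(3*I*pi/4))*conj(1) + 1*(-I)*conj(1) + 1*(exp(I*pi/4))*conj(1) + 1*(-1)*conj(1) + 1*(exp(-I*pi/4))*conj(1) + 1*(I)*conj(1) + 1*(exp(-3*I*pi/4))*conj(1)
  = (1) + (exp(3*I*pi/4)) + (-I) + (exp(I*pi/4)) + (-1) + (exp(-I*pi/4)) + (I) + (exp(-3*I*pi/4))
  = 0.
(Exp terms are combined using exp(i*s)*conj(exp(i*t)) = exp(i*(s-t)), and sums of them are collapsed using the identity that for every m > 1 the m distinct m-th roots of unity sum to 0, e.g. 1 + exp(2*I*pi/3) + exp(-2*I*pi/3) = 0.)
Dividing by |G| = 8 gives 0/8 = 0, matching the row-orthogonality relation <chi_3, chi_0> = [chi_3 = chi_0].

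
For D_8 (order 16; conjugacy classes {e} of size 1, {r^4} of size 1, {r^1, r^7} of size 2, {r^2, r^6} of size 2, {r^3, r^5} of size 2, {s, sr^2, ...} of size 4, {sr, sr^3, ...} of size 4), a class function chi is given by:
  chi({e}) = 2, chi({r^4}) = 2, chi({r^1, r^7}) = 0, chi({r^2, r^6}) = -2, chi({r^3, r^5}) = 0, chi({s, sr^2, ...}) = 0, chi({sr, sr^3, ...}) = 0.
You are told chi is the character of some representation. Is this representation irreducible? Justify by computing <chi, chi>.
Irreducible: <chi, chi> = 1.

Details: <chi, chi> = (1/|G|) sum_C |C| * |chi(C)|^2 = (1/16)[1*|2|^2 + 1*|2|^2 + 2*|0|^2 + 2*|-2|^2 + 2*|0|^2 + 4*|0|^2 + 4*|0|^2]
  = (1/16)[(4) + (4) + (0) + (8) + (0) + (0) + (0)] = 16/16 = 1.
A character is irreducible iff <chi, chi> = 1, so this representation is irreducible.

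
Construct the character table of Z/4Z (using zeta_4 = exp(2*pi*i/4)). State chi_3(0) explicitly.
Character table of Z/4Z (irreps indexed chi_0,...,chi_3 with chi_k(m) = zeta_4^(k*m), zeta_4 = exp(2*pi*i/4)):
  irrep \ class  {0} (size 1)  {1} (size 1)  {2} (size 1)  {3} (size 1)
  chi_0          1             1             1             1           
  chi_1          1             I             -1            -I          
  chi_2          1             -1            1             -1          
  chi_3          1             -I            -1            I           

Spot check: chi_3(0) = zeta_4^(3*0) = zeta_4^0 = 1.

Why: Z/4Z is abelian, so all 4 irreducible complex representations are 1-dimensional. They are given by chi_k(m) = zeta_4^(k*m) for k = 0,...,3. Row orthogonality: sum_m chi_k(m) conj(chi_l(m)) = 4 * [k = l].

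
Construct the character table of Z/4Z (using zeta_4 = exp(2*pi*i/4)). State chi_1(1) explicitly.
Character table of Z/4Z (irreps indexed chi_0,...,chi_3 with chi_k(m) = zeta_4^(k*m), zeta_4 = exp(2*pi*i/4)):
  irrep \ class  {0} (size 1)  {1} (size 1)  {2} (size 1)  {3} (size 1)
  chi_0          1             1             1             1           
  chi_1          1             I             -1            -I          
  chi_2          1             -1            1             -1          
  chi_3          1             -I            -1            I           

Spot check: chi_1(1) = zeta_4^(1*1) = zeta_4^1 = I.

Proof sketch: Z/4Z is abelian, so all 4 irreducible complex representations are 1-dimensional. They are given by chi_k(m) = zeta_4^(k*m) for k = 0,...,3. Row orthogonality: sum_m chi_k(m) conj(chi_l(m)) = 4 * [k = l].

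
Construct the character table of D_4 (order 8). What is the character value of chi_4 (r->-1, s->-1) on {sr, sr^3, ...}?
Conjugacy classes: {e} of size 1, {r^2} of size 1, {r^1, r^3} of size 2, {s, sr^2, ...} of size 2, {sr, sr^3, ...} of size 2.
Character table:
  irrep \ class              {e} (size 1)  {r^2} (size 1)  {r^1, r^3} (size 2)  {s, sr^2, ...} (size 2)  {sr, sr^3, ...} (size 2)
  chi_1 (triv)               1             1               1                    1                        1                       
  chi_2 (sign: r->1, s->-1)  1             1               1                    -1                       -1                      
  chi_3 (r->-1, s->1)        1             1               -1                   1                        -1                      
  chi_4 (r->-1, s->-1)       1             1               -1                   -1                       1                       
  chi_5 (2d, j=1)            2             -2              0                    0                        0                       

Spot check: chi_4 (r->-1, s->-1) on {sr, sr^3, ...} = 1.

D_4 has order 2*4 = 8 with 5 conjugacy classes, hence 5 irreducibles. Sum of squared dims 1 + 1 + 1 + 1 + 4 = 8 = |G|. Linear characters come from the abelianisation; the 2-dimensional irreps have character r^k -> 2*cos(2*pi*j*k/4), reflections -> 0.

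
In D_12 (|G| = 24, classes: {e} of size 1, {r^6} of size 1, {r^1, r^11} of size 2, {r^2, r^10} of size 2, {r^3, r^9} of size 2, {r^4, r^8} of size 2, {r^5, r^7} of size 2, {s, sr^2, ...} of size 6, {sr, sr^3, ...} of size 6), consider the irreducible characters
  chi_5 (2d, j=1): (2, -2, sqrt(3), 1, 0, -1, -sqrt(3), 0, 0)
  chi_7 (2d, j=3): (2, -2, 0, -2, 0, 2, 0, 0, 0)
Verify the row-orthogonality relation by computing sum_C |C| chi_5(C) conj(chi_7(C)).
Sum = 0; so <chi_5, chi_7> = 0 (distinct irreducibles are orthogonal).

Proof sketch: Compute term by term over conjugacy classes (|C| * chi_5(C) * conj(chi_7(C))):
  1*(2)*conj(2) + 1*(-2)*conj(-2) + 2*(sqrt(3))*conj(0) + 2*(1)*conj(-2) + 2*(0)*conj(0) + 2*(-1)*conj(2) + 2*(-sqrt(3))*conj(0) + 6*(0)*conj(0) + 6*(0)*conj(0)
  = (4) + (4) + (0) + (-4) + (0) + (-4) + (0) + (0) + (0)
  = 0.
Dividing by |G| = 24 gives 0/24 = 0, matching the row-orthogonality relation <chi_5, chi_7> = [chi_5 = chi_7].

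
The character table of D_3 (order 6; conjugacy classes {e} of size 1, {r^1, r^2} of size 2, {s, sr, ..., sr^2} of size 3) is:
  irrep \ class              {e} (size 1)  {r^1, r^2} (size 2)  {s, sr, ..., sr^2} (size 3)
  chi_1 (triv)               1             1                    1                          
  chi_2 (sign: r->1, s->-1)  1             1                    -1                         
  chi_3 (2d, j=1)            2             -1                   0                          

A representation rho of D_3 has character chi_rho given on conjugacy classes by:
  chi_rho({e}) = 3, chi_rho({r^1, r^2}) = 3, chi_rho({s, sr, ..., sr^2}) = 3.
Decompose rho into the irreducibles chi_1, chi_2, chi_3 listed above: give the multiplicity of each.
Multiplicities: chi_1: 3, chi_2: 0, chi_3: 0.

Derivation: Use <chi_rho, chi> = (1/|G|) sum_C |C| * chi_rho(C) * conj(chi(C)) with |G| = 6 for each irreducible chi in the table:
  <chi_rho, chi_1> = (1/6)[1*(3)*conj(1) + 2*(3)*conj(1) + 3*(3)*conj(1)]
      = (1/6)[(3) + (6) + (9)] = 18/6 = 3
  <chi_rho, chi_2> = (1/6)[1*(3)*conj(1) + 2*(3)*conj(1) + 3*(3)*conj(-1)]
      = (1/6)[(3) + (6) + (-9)] = 0/6 = 0
  <chi_rho, chi_3> = (1/6)[1*(3)*conj(2) + 2*(3)*conj(-1) + 3*(3)*conj(0)]
      = (1/6)[(6) + (-6) + (0)] = 0/6 = 0
Dimension check: dim(rho) = sum (mult * dim) = 3*1 + 0*1 + 0*2 = 3 = chi_rho(e) = 3.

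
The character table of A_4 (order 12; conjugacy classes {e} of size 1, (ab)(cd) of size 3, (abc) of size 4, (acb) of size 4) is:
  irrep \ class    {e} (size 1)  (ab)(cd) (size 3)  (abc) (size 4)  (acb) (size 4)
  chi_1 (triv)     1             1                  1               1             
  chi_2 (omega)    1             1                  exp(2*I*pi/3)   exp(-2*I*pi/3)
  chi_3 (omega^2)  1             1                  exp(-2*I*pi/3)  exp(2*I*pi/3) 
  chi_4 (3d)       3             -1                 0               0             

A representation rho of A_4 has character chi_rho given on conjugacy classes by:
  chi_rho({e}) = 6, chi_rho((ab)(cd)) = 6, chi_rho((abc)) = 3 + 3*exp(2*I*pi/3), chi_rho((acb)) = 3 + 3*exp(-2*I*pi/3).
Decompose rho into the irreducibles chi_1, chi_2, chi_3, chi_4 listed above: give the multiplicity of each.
Multiplicities: chi_1: 3, chi_2: 3, chi_3: 0, chi_4: 0.

Derivation: Use <chi_rho, chi> = (1/|G|) sum_C |C| * chi_rho(C) * conj(chi(C)) with |G| = 12 for each irreducible chi in the table:
  <chi_rho, chi_1> = (1/12)[1*(6)*conj(1) + 3*(6)*conj(1) + 4*(3 + 3*exp(2*I*pi/3))*conj(1) + 4*(3 + 3*exp(-2*I*pi/3))*conj(1)]
      = (1/12)[(6) + (18) + (12 + 12*exp(2*I*pi/3)) + (12 + 12*exp(-2*I*pi/3))] = 36/12 = 3
  <chi_rho, chi_2> = (1/12)[1*(6)*conj(1) + 3*(6)*conj(1) + 4*(3 + 3*exp(2*I*pi/3))*conj(exp(2*I*pi/3)) + 4*(3 + 3*exp(-2*I*pi/3))*conj(exp(-2*I*pi/3))]
      = (1/12)[(6) + (18) + (12 + 12*exp(-2*I*pi/3)) + (12 + 12*exp(2*I*pi/3))] = 36/12 = 3
  <chi_rho, chi_3> = (1/12)[1*(6)*conj(1) + 3*(6)*conj(1) + 4*(3 + 3*exp(2*I*pi/3))*conj(exp(-2*I*pi/3)) + 4*(3 + 3*exp(-2*I*pi/3))*conj(exp(2*I*pi/3))]
      = (1/12)[(6) + (18) + (-12) + (-12)] = 0/12 = 0
  <chi_rho, chi_4> = (1/12)[1*(6)*conj(3) + 3*(6)*conj(-1) + 4*(3 + 3*exp(2*I*pi/3))*conj(0) + 4*(3 + 3*exp(-2*I*pi/3))*conj(0)]
      = (1/12)[(18) + (-18) + (0) + (0)] = 0/12 = 0
(Exp terms are combined using exp(i*s)*conj(exp(i*t)) = exp(i*(s-t)), and sums of them are collapsed using the identity that for every m > 1 the m distinct m-th roots of unity sum to 0, e.g. 1 + exp(2*I*pi/3) + exp(-2*I*pi/3) = 0.)
Dimension check: dim(rho) = sum (mult * dim) = 3*1 + 3*1 + 0*1 + 0*3 = 6 = chi_rho(e) = 6.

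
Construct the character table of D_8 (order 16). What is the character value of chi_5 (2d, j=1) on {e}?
Conjugacy classes: {e} of size 1, {r^4} of size 1, {r^1, r^7} of size 2, {r^2, r^6} of size 2, {r^3, r^5} of size 2, {s, sr^2, ...} of size 4, {sr, sr^3, ...} of size 4.
Character table:
  irrep \ class              {e} (size 1)  {r^4} (size 1)  {r^1, r^7} (size 2)  {r^2, r^6} (size 2)  {r^3, r^5} (size 2)  {s, sr^2, ...} (size 4)  {sr, sr^3, ...} (size 4)
  chi_1 (triv)               1             1               1                    1                    1                    1                        1                       
  chi_2 (sign: r->1, s->-1)  1             1               1                    1                    1                    -1                       -1                      
  chi_3 (r->-1, s->1)        1             1               -1                   1                    -1                   1                        -1                      
  chi_4 (r->-1, s->-1)       1             1               -1                   1                    -1                   -1                       1                       
  chi_5 (2d, j=1)            2             -2              sqrt(2)              0                    -sqrt(2)             0                        0                       
  chi_6 (2d, j=2)            2             2               0                    -2                   0                    0                        0                       
  chi_7 (2d, j=3)            2             -2              -sqrt(2)             0                    sqrt(2)              0                        0                       

Spot check: chi_5 (2d, j=1) on {e} = 2.

Solution. D_8 has order 2*8 = 16 with 7 conjugacy classes, hence 7 irreducibles. Sum of squared dims 1 + 1 + 1 + 1 + 4 + 4 + 4 = 16 = |G|. Linear characters come from the abelianisation; the 2-dimensional irreps have character r^k -> 2*cos(2*pi*j*k/8), reflections -> 0.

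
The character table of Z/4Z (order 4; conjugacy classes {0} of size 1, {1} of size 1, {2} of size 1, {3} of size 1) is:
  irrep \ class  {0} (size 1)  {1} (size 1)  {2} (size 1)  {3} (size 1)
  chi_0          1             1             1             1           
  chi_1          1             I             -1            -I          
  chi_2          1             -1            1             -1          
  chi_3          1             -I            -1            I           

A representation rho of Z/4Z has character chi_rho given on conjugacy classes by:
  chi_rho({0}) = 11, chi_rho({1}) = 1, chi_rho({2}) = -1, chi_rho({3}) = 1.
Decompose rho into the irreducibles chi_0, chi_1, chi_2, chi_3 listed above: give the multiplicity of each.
Multiplicities: chi_0: 3, chi_1: 3, chi_2: 2, chi_3: 3.

Justification: Use <chi_rho, chi> = (1/|G|) sum_C |C| * chi_rho(C) * conj(chi(C)) with |G| = 4 for each irreducible chi in the table:
  <chi_rho, chi_0> = (1/4)[1*(11)*conj(1) + 1*(1)*conj(1) + 1*(-1)*conj(1) + 1*(1)*conj(1)]
      = (1/4)[(11) + (1) + (-1) + (1)] = 12/4 = 3
  <chi_rho, chi_1> = (1/4)[1*(11)*conj(1) + 1*(1)*conj(I) + 1*(-1)*conj(-1) + 1*(1)*conj(-I)]
      = (1/4)[(11) + (-I) + (1) + (I)] = 12/4 = 3
  <chi_rho, chi_2> = (1/4)[1*(11)*conj(1) + 1*(1)*conj(-1) + 1*(-1)*conj(1) + 1*(1)*conj(-1)]
      = (1/4)[(11) + (-1) + (-1) + (-1)] = 8/4 = 2
  <chi_rho, chi_3> = (1/4)[1*(11)*conj(1) + 1*(1)*conj(-I) + 1*(-1)*conj(-1) + 1*(1)*conj(I)]
      = (1/4)[(11) + (I) + (1) + (-I)] = 12/4 = 3
(Exp terms are combined using exp(i*s)*conj(exp(i*t)) = exp(i*(s-t)), and sums of them are collapsed using the identity that for every m > 1 the m distinct m-th roots of unity sum to 0, e.g. 1 + exp(2*I*pi/3) + exp(-2*I*pi/3) = 0.)
Dimension check: dim(rho) = sum (mult * dim) = 3*1 + 3*1 + 2*1 + 3*1 = 11 = chi_rho(e) = 11.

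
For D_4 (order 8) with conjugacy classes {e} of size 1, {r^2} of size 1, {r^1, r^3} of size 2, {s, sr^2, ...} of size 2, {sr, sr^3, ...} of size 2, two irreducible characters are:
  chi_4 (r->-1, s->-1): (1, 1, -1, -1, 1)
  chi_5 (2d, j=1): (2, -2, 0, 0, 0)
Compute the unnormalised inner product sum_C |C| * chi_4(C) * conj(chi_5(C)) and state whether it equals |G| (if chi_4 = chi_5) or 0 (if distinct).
Sum = 0; so <chi_4, chi_5> = 0 (distinct irreducibles are orthogonal).

Solution. Compute term by term over conjugacy classes (|C| * chi_4(C) * conj(chi_5(C))):
  1*(1)*conj(2) + 1*(1)*conj(-2) + 2*(-1)*conj(0) + 2*(-1)*conj(0) + 2*(1)*conj(0)
  = (2) + (-2) + (0) + (0) + (0)
  = 0.
Dividing by |G| = 8 gives 0/8 = 0, matching the row-orthogonality relation <chi_4, chi_5> = [chi_4 = chi_5].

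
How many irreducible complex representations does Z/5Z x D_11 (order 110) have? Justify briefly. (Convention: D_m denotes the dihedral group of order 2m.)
35

Details: The number of irreducible complex representations of a finite group equals its number of conjugacy classes. For a direct product, #classes(G x H) = #classes(G) * #classes(H). Z/5Z has 5 classes (abelian), D_11 has 7 classes, so 5 * 7 = 35, so Z/5Z x D_11 (order 110) has exactly 35 irreducible complex representations.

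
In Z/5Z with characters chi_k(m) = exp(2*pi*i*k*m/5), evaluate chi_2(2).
chi_2(2) = zeta_5^4 = exp(-2*I*pi/5)

Solution. chi_2(2) = zeta_5^(2*2) = zeta_5^4. Since zeta_5^5 = 1, this equals zeta_5^4 = exp(2*pi*i*4/5) = exp(-2*I*pi/5).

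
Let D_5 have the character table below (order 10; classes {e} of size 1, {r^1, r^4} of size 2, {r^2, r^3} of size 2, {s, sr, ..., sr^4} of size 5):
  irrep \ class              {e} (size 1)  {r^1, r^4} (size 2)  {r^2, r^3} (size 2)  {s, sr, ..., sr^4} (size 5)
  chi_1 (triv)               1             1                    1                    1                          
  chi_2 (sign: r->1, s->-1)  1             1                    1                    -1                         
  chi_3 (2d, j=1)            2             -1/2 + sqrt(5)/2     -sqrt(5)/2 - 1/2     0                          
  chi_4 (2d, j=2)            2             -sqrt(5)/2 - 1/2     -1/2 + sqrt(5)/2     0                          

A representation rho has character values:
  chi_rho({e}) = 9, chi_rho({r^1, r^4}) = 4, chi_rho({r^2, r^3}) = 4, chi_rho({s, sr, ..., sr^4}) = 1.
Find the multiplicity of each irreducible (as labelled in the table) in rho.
Multiplicities: chi_1: 3, chi_2: 2, chi_3: 1, chi_4: 1.

Derivation: Use <chi_rho, chi> = (1/|G|) sum_C |C| * chi_rho(C) * conj(chi(C)) with |G| = 10 for each irreducible chi in the table:
  <chi_rho, chi_1> = (1/10)[1*(9)*conj(1) + 2*(4)*conj(1) + 2*(4)*conj(1) + 5*(1)*conj(1)]
      = (1/10)[(9) + (8) + (8) + (5)] = 30/10 = 3
  <chi_rho, chi_2> = (1/10)[1*(9)*conj(1) + 2*(4)*conj(1) + 2*(4)*conj(1) + 5*(1)*conj(-1)]
      = (1/10)[(9) + (8) + (8) + (-5)] = 20/10 = 2
  <chi_rho, chi_3> = (1/10)[1*(9)*conj(2) + 2*(4)*conj(-1/2 + sqrt(5)/2) + 2*(4)*conj(-sqrt(5)/2 - 1/2) + 5*(1)*conj(0)]
      = (1/10)[(18) + (-4 + 4*sqrt(5)) + (-4*sqrt(5) - 4) + (0)] = 10/10 = 1
  <chi_rho, chi_4> = (1/10)[1*(9)*conj(2) + 2*(4)*conj(-sqrt(5)/2 - 1/2) + 2*(4)*conj(-1/2 + sqrt(5)/2) + 5*(1)*conj(0)]
      = (1/10)[(18) + (-4*sqrt(5) - 4) + (-4 + 4*sqrt(5)) + (0)] = 10/10 = 1
Dimension check: dim(rho) = sum (mult * dim) = 3*1 + 2*1 + 1*2 + 1*2 = 9 = chi_rho(e) = 9.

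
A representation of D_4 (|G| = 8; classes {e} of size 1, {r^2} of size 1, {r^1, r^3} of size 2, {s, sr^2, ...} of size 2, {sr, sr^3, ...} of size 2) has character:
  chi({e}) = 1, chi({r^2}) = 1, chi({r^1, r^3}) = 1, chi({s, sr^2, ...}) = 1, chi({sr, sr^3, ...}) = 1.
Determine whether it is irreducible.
Irreducible: <chi, chi> = 1.

Details: <chi, chi> = (1/|G|) sum_C |C| * |chi(C)|^2 = (1/8)[1*|1|^2 + 1*|1|^2 + 2*|1|^2 + 2*|1|^2 + 2*|1|^2]
  = (1/8)[(1) + (1) + (2) + (2) + (2)] = 8/8 = 1.
A character is irreducible iff <chi, chi> = 1, so this representation is irreducible.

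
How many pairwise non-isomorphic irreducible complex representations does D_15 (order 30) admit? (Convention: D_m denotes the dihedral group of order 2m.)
9

Explanation: The number of irreducible complex representations of a finite group equals its number of conjugacy classes. D_15 has 9 conjugacy classes ((n+3)/2 for n odd), so D_15 (order 30) has exactly 9 irreducible complex representations.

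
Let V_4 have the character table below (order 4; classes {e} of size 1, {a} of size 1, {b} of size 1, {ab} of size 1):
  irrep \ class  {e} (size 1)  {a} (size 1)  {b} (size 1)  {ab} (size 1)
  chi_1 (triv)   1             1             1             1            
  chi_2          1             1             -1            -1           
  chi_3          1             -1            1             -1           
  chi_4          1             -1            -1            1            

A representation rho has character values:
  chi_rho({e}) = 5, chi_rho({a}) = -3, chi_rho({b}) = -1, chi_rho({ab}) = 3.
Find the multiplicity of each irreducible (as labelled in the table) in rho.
Multiplicities: chi_1: 1, chi_2: 0, chi_3: 1, chi_4: 3.

Explanation: Use <chi_rho, chi> = (1/|G|) sum_C |C| * chi_rho(C) * conj(chi(C)) with |G| = 4 for each irreducible chi in the table:
  <chi_rho, chi_1> = (1/4)[1*(5)*conj(1) + 1*(-3)*conj(1) + 1*(-1)*conj(1) + 1*(3)*conj(1)]
      = (1/4)[(5) + (-3) + (-1) + (3)] = 4/4 = 1
  <chi_rho, chi_2> = (1/4)[1*(5)*conj(1) + 1*(-3)*conj(1) + 1*(-1)*conj(-1) + 1*(3)*conj(-1)]
      = (1/4)[(5) + (-3) + (1) + (-3)] = 0/4 = 0
  <chi_rho, chi_3> = (1/4)[1*(5)*conj(1) + 1*(-3)*conj(-1) + 1*(-1)*conj(1) + 1*(3)*conj(-1)]
      = (1/4)[(5) + (3) + (-1) + (-3)] = 4/4 = 1
  <chi_rho, chi_4> = (1/4)[1*(5)*conj(1) + 1*(-3)*conj(-1) + 1*(-1)*conj(-1) + 1*(3)*conj(1)]
      = (1/4)[(5) + (3) + (1) + (3)] = 12/4 = 3
Dimension check: dim(rho) = sum (mult * dim) = 1*1 + 0*1 + 1*1 + 3*1 = 5 = chi_rho(e) = 5.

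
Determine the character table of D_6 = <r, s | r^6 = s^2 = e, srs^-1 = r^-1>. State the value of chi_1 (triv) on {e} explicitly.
Conjugacy classes: {e} of size 1, {r^3} of size 1, {r^1, r^5} of size 2, {r^2, r^4} of size 2, {s, sr^2, ...} of size 3, {sr, sr^3, ...} of size 3.
Character table:
  irrep \ class              {e} (size 1)  {r^3} (size 1)  {r^1, r^5} (size 2)  {r^2, r^4} (size 2)  {s, sr^2, ...} (size 3)  {sr, sr^3, ...} (size 3)
  chi_1 (triv)               1             1               1                    1                    1                        1                       
  chi_2 (sign: r->1, s->-1)  1             1               1                    1                    -1                       -1                      
  chi_3 (r->-1, s->1)        1             -1              -1                   1                    1                        -1                      
  chi_4 (r->-1, s->-1)       1             -1              -1                   1                    -1                       1                       
  chi_5 (2d, j=1)            2             -2              1                    -1                   0                        0                       
  chi_6 (2d, j=2)            2             2               -1                   -1                   0                        0                       

Spot check: chi_1 (triv) on {e} = 1.

Reasoning: D_6 has order 2*6 = 12 with 6 conjugacy classes, hence 6 irreducibles. Sum of squared dims 1 + 1 + 1 + 1 + 4 + 4 = 12 = |G|. Linear characters come from the abelianisation; the 2-dimensional irreps have character r^k -> 2*cos(2*pi*j*k/6), reflections -> 0.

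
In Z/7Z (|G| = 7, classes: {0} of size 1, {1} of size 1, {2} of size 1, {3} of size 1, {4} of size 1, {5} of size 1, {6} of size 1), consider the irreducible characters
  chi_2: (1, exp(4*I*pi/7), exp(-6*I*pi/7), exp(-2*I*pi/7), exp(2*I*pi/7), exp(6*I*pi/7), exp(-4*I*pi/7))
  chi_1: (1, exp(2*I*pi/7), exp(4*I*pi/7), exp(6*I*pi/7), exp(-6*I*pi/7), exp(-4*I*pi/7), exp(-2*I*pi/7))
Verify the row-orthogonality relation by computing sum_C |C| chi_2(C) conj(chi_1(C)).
Sum = 0; so <chi_2, chi_1> = 0 (distinct irreducibles are orthogonal).

Explanation: Compute term by term over conjugacy classes (|C| * chi_2(C) * conj(chi_1(C))):
  1*(1)*conj(1) + 1*(exp(4*I*pi/7))*conj(exp(2*I*pi/7)) + 1*(exp(-6*I*pi/7))*conj(exp(4*I*pi/7)) + 1*(exp(-2*I*pi/7))*conj(exp(6*I*pi/7)) + 1*(exp(2*I*pi/7))*conj(exp(-6*I*pi/7)) + 1*(exp(6*I*pi/7))*conj(exp(-4*I*pi/7)) + 1*(exp(-4*I*pi/7))*conj(exp(-2*I*pi/7))
  = (1) + (exp(2*I*pi/7)) + (exp(4*I*pi/7)) + (exp(6*I*pi/7)) + (exp(-6*I*pi/7)) + (exp(-4*I*pi/7)) + (exp(-2*I*pi/7))
  = 0.
(Exp terms are combined using exp(i*s)*conj(exp(i*t)) = exp(i*(s-t)), and sums of them are collapsed using the identity that for every m > 1 the m distinct m-th roots of unity sum to 0, e.g. 1 + exp(2*I*pi/3) + exp(-2*I*pi/3) = 0.)
Dividing by |G| = 7 gives 0/7 = 0, matching the row-orthogonality relation <chi_2, chi_1> = [chi_2 = chi_1].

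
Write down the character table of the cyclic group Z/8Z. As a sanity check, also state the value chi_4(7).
Character table of Z/8Z (irreps indexed chi_0,...,chi_7 with chi_k(m) = zeta_8^(k*m), zeta_8 = exp(2*pi*i/8)):
  irrep \ class  {0} (size 1)  {1} (size 1)    {2} (size 1)  {3} (size 1)    {4} (size 1)  {5} (size 1)    {6} (size 1)  {7} (size 1)  
  chi_0          1             1               1             1               1             1               1             1             
  chi_1          1             exp(I*pi/4)     I             exp(3*I*pi/4)   -1            exp(-3*I*pi/4)  -I            exp(-I*pi/4)  
  chi_2          1             I               -1            -I              1             I               -1            -I            
  chi_3          1             exp(3*I*pi/4)   -I            exp(I*pi/4)     -1            exp(-I*pi/4)    I             exp(-3*I*pi/4)
  chi_4          1             -1              1             -1              1             -1              1             -1            
  chi_5          1             exp(-3*I*pi/4)  I             exp(-I*pi/4)    -1            exp(I*pi/4)     -I            exp(3*I*pi/4) 
  chi_6          1             -I              -1            I               1             -I              -1            I             
  chi_7          1             exp(-I*pi/4)    -I            exp(-3*I*pi/4)  -1            exp(3*I*pi/4)   I             exp(I*pi/4)   

Spot check: chi_4(7) = zeta_8^(4*7) = zeta_8^28 = -1.

Solution. Z/8Z is abelian, so all 8 irreducible complex representations are 1-dimensional. They are given by chi_k(m) = zeta_8^(k*m) for k = 0,...,7. Row orthogonality: sum_m chi_k(m) conj(chi_l(m)) = 8 * [k = l].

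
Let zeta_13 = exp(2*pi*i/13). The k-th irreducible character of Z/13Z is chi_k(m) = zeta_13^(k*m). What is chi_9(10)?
chi_9(10) = zeta_13^90 = exp(-2*I*pi/13)

chi_9(10) = zeta_13^(9*10) = zeta_13^90. Since zeta_13^13 = 1, this equals zeta_13^12 = exp(2*pi*i*12/13) = exp(-2*I*pi/13).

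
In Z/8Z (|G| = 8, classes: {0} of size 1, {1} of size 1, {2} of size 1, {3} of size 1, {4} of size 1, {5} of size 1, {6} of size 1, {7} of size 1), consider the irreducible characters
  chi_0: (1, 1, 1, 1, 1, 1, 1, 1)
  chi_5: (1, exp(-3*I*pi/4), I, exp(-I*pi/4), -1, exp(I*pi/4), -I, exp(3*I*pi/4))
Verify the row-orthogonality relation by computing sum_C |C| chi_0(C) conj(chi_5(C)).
Sum = 0; so <chi_0, chi_5> = 0 (distinct irreducibles are orthogonal).

Why: Compute term by term over conjugacy classes (|C| * chi_0(C) * conj(chi_5(C))):
  1*(1)*conj(1) + 1*(1)*conj(exp(-3*I*pi/4)) + 1*(1)*conj(I) + 1*(1)*conj(exp(-I*pi/4)) + 1*(1)*conj(-1) + 1*(1)*conj(exp(I*pi/4)) + 1*(1)*conj(-I) + 1*(1)*conj(exp(3*I*pi/4))
  = (1) + (exp(3*I*pi/4)) + (-I) + (exp(I*pi/4)) + (-1) + (exp(-I*pi/4)) + (I) + (exp(-3*I*pi/4))
  = 0.
(Exp terms are combined using exp(i*s)*conj(exp(i*t)) = exp(i*(s-t)), and sums of them are collapsed using the identity that for every m > 1 the m distinct m-th roots of unity sum to 0, e.g. 1 + exp(2*I*pi/3) + exp(-2*I*pi/3) = 0.)
Dividing by |G| = 8 gives 0/8 = 0, matching the row-orthogonality relation <chi_0, chi_5> = [chi_0 = chi_5].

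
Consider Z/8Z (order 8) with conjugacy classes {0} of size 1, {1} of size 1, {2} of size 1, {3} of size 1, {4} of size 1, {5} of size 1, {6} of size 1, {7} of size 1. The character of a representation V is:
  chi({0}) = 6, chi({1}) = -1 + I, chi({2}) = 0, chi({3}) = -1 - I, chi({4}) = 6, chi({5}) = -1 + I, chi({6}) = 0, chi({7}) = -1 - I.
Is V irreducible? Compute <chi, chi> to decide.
Not irreducible (reducible): <chi, chi> = 10 > 1.

Reasoning: <chi, chi> = (1/|G|) sum_C |C| * |chi(C)|^2 = (1/8)[1*|6|^2 + 1*|-1 + I|^2 + 1*|0|^2 + 1*|-1 - I|^2 + 1*|6|^2 + 1*|-1 + I|^2 + 1*|0|^2 + 1*|-1 - I|^2]
  = (1/8)[(36) + (2) + (0) + (2) + (36) + (2) + (0) + (2)] = 80/8 = 10.
(Exp terms are combined using exp(i*s)*conj(exp(i*t)) = exp(i*(s-t)), and sums of them are collapsed using the identity that for every m > 1 the m distinct m-th roots of unity sum to 0, e.g. 1 + exp(2*I*pi/3) + exp(-2*I*pi/3) = 0.)
A character is irreducible iff <chi, chi> = 1, so this representation is reducible.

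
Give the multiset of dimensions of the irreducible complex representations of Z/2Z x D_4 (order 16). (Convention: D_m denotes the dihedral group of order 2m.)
Dimensions: 1, 1, 1, 1, 1, 1, 1, 1, 2, 2

Justification: There are 10 irreducibles (= number of conjugacy classes). Their dimensions d_i satisfy sum d_i^2 = |G| = 16: 1 + 1 + 1 + 1 + 1 + 1 + 1 + 1 + 4 + 4 = 16. (For the product with Z/2Z: each of the 2 1-dim characters of Z/2Z tensors with each irrep of D_4, giving 2 copies of each D_4-dimension.)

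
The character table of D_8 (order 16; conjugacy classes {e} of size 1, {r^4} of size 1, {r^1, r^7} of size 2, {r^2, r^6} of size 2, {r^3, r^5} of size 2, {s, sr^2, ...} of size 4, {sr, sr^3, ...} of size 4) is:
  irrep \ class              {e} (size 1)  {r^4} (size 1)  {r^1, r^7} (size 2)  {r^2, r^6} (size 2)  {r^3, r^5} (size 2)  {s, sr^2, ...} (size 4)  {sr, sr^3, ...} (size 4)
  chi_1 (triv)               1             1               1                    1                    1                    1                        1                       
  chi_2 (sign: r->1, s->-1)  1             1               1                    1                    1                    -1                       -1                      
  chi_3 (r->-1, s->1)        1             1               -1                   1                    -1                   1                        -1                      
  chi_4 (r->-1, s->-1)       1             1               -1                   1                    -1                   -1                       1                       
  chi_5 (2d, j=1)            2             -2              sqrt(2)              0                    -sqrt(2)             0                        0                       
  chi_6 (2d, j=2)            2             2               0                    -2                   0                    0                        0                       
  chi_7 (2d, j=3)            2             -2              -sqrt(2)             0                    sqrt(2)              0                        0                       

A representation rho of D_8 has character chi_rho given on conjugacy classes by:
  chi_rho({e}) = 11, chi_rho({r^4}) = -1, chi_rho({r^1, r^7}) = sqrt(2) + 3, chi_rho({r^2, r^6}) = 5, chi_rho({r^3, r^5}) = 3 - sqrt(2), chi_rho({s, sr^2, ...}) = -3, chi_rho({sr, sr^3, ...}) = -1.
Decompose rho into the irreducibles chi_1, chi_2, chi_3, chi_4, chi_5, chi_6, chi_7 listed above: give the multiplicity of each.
Multiplicities: chi_1: 1, chi_2: 3, chi_3: 0, chi_4: 1, chi_5: 2, chi_6: 0, chi_7: 1.

Justification: Use <chi_rho, chi> = (1/|G|) sum_C |C| * chi_rho(C) * conj(chi(C)) with |G| = 16 for each irreducible chi in the table:
  <chi_rho, chi_1> = (1/16)[1*(11)*conj(1) + 1*(-1)*conj(1) + 2*(sqrt(2) + 3)*conj(1) + 2*(5)*conj(1) + 2*(3 - sqrt(2))*conj(1) + 4*(-3)*conj(1) + 4*(-1)*conj(1)]
      = (1/16)[(11) + (-1) + (2*sqrt(2) + 6) + (10) + (6 - 2*sqrt(2)) + (-12) + (-4)] = 16/16 = 1
  <chi_rho, chi_2> = (1/16)[1*(11)*conj(1) + 1*(-1)*conj(1) + 2*(sqrt(2) + 3)*conj(1) + 2*(5)*conj(1) + 2*(3 - sqrt(2))*conj(1) + 4*(-3)*conj(-1) + 4*(-1)*conj(-1)]
      = (1/16)[(11) + (-1) + (2*sqrt(2) + 6) + (10) + (6 - 2*sqrt(2)) + (12) + (4)] = 48/16 = 3
  <chi_rho, chi_3> = (1/16)[1*(11)*conj(1) + 1*(-1)*conj(1) + 2*(sqrt(2) + 3)*conj(-1) + 2*(5)*conj(1) + 2*(3 - sqrt(2))*conj(-1) + 4*(-3)*conj(1) + 4*(-1)*conj(-1)]
      = (1/16)[(11) + (-1) + (-6 - 2*sqrt(2)) + (10) + (-6 + 2*sqrt(2)) + (-12) + (4)] = 0/16 = 0
  <chi_rho, chi_4> = (1/16)[1*(11)*conj(1) + 1*(-1)*conj(1) + 2*(sqrt(2) + 3)*conj(-1) + 2*(5)*conj(1) + 2*(3 - sqrt(2))*conj(-1) + 4*(-3)*conj(-1) + 4*(-1)*conj(1)]
      = (1/16)[(11) + (-1) + (-6 - 2*sqrt(2)) + (10) + (-6 + 2*sqrt(2)) + (12) + (-4)] = 16/16 = 1
  <chi_rho, chi_5> = (1/16)[1*(11)*conj(2) + 1*(-1)*conj(-2) + 2*(sqrt(2) + 3)*conj(sqrt(2)) + 2*(5)*conj(0) + 2*(3 - sqrt(2))*conj(-sqrt(2)) + 4*(-3)*conj(0) + 4*(-1)*conj(0)]
      = (1/16)[(22) + (2) + (4 + 6*sqrt(2)) + (0) + (4 - 6*sqrt(2)) + (0) + (0)] = 32/16 = 2
  <chi_rho, chi_6> = (1/16)[1*(11)*conj(2) + 1*(-1)*conj(2) + 2*(sqrt(2) + 3)*conj(0) + 2*(5)*conj(-2) + 2*(3 - sqrt(2))*conj(0) + 4*(-3)*conj(0) + 4*(-1)*conj(0)]
      = (1/16)[(22) + (-2) + (0) + (-20) + (0) + (0) + (0)] = 0/16 = 0
  <chi_rho, chi_7> = (1/16)[1*(11)*conj(2) + 1*(-1)*conj(-2) + 2*(sqrt(2) + 3)*conj(-sqrt(2)) + 2*(5)*conj(0) + 2*(3 - sqrt(2))*conj(sqrt(2)) + 4*(-3)*conj(0) + 4*(-1)*conj(0)]
      = (1/16)[(22) + (2) + (-6*sqrt(2) - 4) + (0) + (-4 + 6*sqrt(2)) + (0) + (0)] = 16/16 = 1
Dimension check: dim(rho) = sum (mult * dim) = 1*1 + 3*1 + 0*1 + 1*1 + 2*2 + 0*2 + 1*2 = 11 = chi_rho(e) = 11.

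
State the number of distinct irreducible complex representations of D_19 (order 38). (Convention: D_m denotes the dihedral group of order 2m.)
11

The number of irreducible complex representations of a finite group equals its number of conjugacy classes. D_19 has 11 conjugacy classes ((n+3)/2 for n odd), so D_19 (order 38) has exactly 11 irreducible complex representations.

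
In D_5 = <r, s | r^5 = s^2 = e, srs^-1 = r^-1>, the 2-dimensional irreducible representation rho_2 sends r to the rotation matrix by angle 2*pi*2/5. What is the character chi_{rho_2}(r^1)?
chi_{rho_2}(r^1) = 2*cos(2*pi*2*1/5) = -sqrt(5)/2 - 1/2

Explanation: rho_2(r^1) is rotation by angle 2*pi*2*1/5, whose trace is 2*cos(2*pi*2*1/5) = -sqrt(5)/2 - 1/2.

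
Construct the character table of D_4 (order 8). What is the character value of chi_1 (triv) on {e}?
Conjugacy classes: {e} of size 1, {r^2} of size 1, {r^1, r^3} of size 2, {s, sr^2, ...} of size 2, {sr, sr^3, ...} of size 2.
Character table:
  irrep \ class              {e} (size 1)  {r^2} (size 1)  {r^1, r^3} (size 2)  {s, sr^2, ...} (size 2)  {sr, sr^3, ...} (size 2)
  chi_1 (triv)               1             1               1                    1                        1                       
  chi_2 (sign: r->1, s->-1)  1             1               1                    -1                       -1                      
  chi_3 (r->-1, s->1)        1             1               -1                   1                        -1                      
  chi_4 (r->-1, s->-1)       1             1               -1                   -1                       1                       
  chi_5 (2d, j=1)            2             -2              0                    0                        0                       

Spot check: chi_1 (triv) on {e} = 1.

Justification: D_4 has order 2*4 = 8 with 5 conjugacy classes, hence 5 irreducibles. Sum of squared dims 1 + 1 + 1 + 1 + 4 = 8 = |G|. Linear characters come from the abelianisation; the 2-dimensional irreps have character r^k -> 2*cos(2*pi*j*k/4), reflections -> 0.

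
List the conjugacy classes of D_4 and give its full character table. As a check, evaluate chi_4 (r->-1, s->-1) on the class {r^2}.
Conjugacy classes: {e} of size 1, {r^2} of size 1, {r^1, r^3} of size 2, {s, sr^2, ...} of size 2, {sr, sr^3, ...} of size 2.
Character table:
  irrep \ class              {e} (size 1)  {r^2} (size 1)  {r^1, r^3} (size 2)  {s, sr^2, ...} (size 2)  {sr, sr^3, ...} (size 2)
  chi_1 (triv)               1             1               1                    1                        1                       
  chi_2 (sign: r->1, s->-1)  1             1               1                    -1                       -1                      
  chi_3 (r->-1, s->1)        1             1               -1                   1                        -1                      
  chi_4 (r->-1, s->-1)       1             1               -1                   -1                       1                       
  chi_5 (2d, j=1)            2             -2              0                    0                        0                       

Spot check: chi_4 (r->-1, s->-1) on {r^2} = 1.

Working: D_4 has order 2*4 = 8 with 5 conjugacy classes, hence 5 irreducibles. Sum of squared dims 1 + 1 + 1 + 1 + 4 = 8 = |G|. Linear characters come from the abelianisation; the 2-dimensional irreps have character r^k -> 2*cos(2*pi*j*k/4), reflections -> 0.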